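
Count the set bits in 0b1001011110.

n = 1001011110
Count the 1s: 1 + 1 + 1 + 1 + 1 + 1 = 6

6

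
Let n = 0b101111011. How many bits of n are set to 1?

7

n = 101111011
Count the 1s: 1 + 1 + 1 + 1 + 1 + 1 + 1 = 7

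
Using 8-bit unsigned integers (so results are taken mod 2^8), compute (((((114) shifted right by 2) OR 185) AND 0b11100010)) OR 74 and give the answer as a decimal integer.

234

114 = 01110010
→ shifted right by 2 → 00011100 = 28
185 = 10111001
→ OR → 10111101 = 189
0b11100010 = 11100010
→ AND → 10100000 = 160
74 = 01001010
→ OR → 11101010 = 234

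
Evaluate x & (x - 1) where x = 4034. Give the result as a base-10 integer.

x = 111111000010 = 4034
x - 1 = 111111000001
AND   = 111111000000 = 4032
(x & (x - 1) clears the lowest set bit of x.)

4032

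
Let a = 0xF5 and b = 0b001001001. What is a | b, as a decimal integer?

0xF5 = 11110101
b = 01001001
 OR → 11111101 = 253

253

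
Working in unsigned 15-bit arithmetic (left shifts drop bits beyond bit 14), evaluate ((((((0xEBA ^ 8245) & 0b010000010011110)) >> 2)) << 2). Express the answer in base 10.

8332

0xEBA = 000111010111010
8245 = 010000000110101
→ ^ → 010111010001111 = 11919
0b010000010011110 = 010000010011110
→ & → 010000010001110 = 8334
→ >> 2 → 000100000100011 = 2083
→ << 2 (mod 2^15) → 010000010001100 = 8332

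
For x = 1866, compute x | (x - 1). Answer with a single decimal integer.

x = 11101001010 = 1866
x - 1 = 11101001001
OR    = 11101001011 = 1867
(x | (x - 1) sets all bits below the lowest set bit.)

1867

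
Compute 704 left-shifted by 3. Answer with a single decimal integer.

5632

704 = 0001011000000
shift left by 3 → 1011000000000 = 5632
(equivalently, 704 × 2^3 = 704 × 8)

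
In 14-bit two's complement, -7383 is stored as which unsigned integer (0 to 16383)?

7383 in 14 bits: 01110011010111
Invert: 10001100101000
Add 1:  10001100101001 = 9001
(Check: 2^14 - 7383 = 16384 - 7383 = 9001.)

9001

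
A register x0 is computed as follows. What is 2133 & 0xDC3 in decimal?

2133 = 100001010101
0xDC3 = 110111000011
AND → 100001000001 = 2113

2113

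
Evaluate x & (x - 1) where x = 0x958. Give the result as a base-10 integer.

x = 100101011000 = 2392
x - 1 = 100101010111
AND   = 100101010000 = 2384
(x & (x - 1) clears the lowest set bit of x.)

2384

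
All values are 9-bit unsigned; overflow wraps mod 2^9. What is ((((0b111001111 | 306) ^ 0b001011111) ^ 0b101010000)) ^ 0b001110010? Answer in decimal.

0b111001111 = 111001111
306 = 100110010
→ | → 111111111 = 511
0b001011111 = 001011111
→ ^ → 110100000 = 416
0b101010000 = 101010000
→ ^ → 011110000 = 240
0b001110010 = 001110010
→ ^ → 010000010 = 130

130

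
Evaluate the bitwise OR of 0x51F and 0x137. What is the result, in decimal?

1343

0x51F = 10100011111
0x137 = 00100110111
 OR → 10100111111 = 1343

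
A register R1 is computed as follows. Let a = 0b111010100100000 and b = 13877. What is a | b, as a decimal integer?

30517

a = 111010100100000
13877 = 011011000110101
 OR → 111011100110101 = 30517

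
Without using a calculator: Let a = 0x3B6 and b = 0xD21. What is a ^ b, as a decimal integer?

0x3B6 = 001110110110
0xD21 = 110100100001
XOR → 111010010111 = 3735

3735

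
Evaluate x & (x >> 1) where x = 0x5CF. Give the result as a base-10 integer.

199

x = 10111001111 = 1487
x>>1 = 01011100111
AND  = 00011000111 = 199
(x & (x >> 1) has a 1 wherever x has two consecutive 1 bits.)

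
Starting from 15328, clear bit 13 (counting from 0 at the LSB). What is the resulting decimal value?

7136

x = 011101111100000
bit 13 is currently 1; clear it via x & ~(1 << 13) = x & ~8192
→ 001101111100000 = 7136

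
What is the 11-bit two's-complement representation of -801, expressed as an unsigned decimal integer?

1247

801 in 11 bits: 01100100001
Invert: 10011011110
Add 1:  10011011111 = 1247
(Check: 2^11 - 801 = 2048 - 801 = 1247.)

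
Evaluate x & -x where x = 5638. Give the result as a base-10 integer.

2

x = 1011000000110 = 5638
-x (two's complement) = …0100111111010
AND   = 0000000000010 = 2
(x & -x isolates the lowest set bit of x.)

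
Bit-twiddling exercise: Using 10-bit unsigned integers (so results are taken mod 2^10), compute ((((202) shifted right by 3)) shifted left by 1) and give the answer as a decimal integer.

50

202 = 0011001010
→ shifted right by 3 → 0000011001 = 25
→ shifted left by 1 (mod 2^10) → 0000110010 = 50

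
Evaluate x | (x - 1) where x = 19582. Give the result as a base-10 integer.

19583

x = 100110001111110 = 19582
x - 1 = 100110001111101
OR    = 100110001111111 = 19583
(x | (x - 1) sets all bits below the lowest set bit.)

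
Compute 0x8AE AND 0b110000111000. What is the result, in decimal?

2088

0x8AE = 100010101110
b = 110000111000
AND → 100000101000 = 2088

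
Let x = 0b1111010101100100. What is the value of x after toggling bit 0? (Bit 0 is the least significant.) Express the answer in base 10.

x = 1111010101100100
bit 0 is currently 0; toggle it via x ^ (1 << 0) = x ^ 1
→ 1111010101100101 = 62821

62821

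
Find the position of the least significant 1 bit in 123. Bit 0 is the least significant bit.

0

123 = 1111011
Trailing zeros: 0, so the lowest set bit is bit 0 (value 1).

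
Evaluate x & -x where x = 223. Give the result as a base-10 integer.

x = 11011111 = 223
-x (two's complement) = …00100001
AND   = 00000001 = 1
(x & -x isolates the lowest set bit of x.)

1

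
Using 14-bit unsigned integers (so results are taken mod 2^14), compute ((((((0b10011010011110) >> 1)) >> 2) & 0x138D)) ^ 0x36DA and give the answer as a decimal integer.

0b10011010011110 = 10011010011110
→ >> 1 → 01001101001111 = 4943
→ >> 2 → 00010011010011 = 1235
0x138D = 01001110001101
→ & → 00000010000001 = 129
0x36DA = 11011011011010
→ ^ → 11011001011011 = 13915

13915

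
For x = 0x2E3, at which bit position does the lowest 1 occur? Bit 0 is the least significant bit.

0

0x2E3 = 1011100011
Trailing zeros: 0, so the lowest set bit is bit 0 (value 1).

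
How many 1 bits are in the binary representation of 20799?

20799 = 101000100111111
Count the 1s: 1 + 1 + 1 + 1 + 1 + 1 + 1 + 1 + 1 = 9

9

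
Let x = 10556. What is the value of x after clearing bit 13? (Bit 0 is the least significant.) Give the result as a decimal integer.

x = 10100100111100
bit 13 is currently 1; clear it via x & ~(1 << 13) = x & ~8192
→ 00100100111100 = 2364

2364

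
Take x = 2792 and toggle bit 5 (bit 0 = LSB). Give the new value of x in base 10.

x = 101011101000
bit 5 is currently 1; toggle it via x ^ (1 << 5) = x ^ 32
→ 101011001000 = 2760

2760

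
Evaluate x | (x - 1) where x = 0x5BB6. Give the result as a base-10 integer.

x = 101101110110110 = 23478
x - 1 = 101101110110101
OR    = 101101110110111 = 23479
(x | (x - 1) sets all bits below the lowest set bit.)

23479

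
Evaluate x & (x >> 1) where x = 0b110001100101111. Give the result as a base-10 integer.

x = 110001100101111 = 25391
x>>1 = 011000110010111
AND  = 010000100000111 = 8455
(x & (x >> 1) has a 1 wherever x has two consecutive 1 bits.)

8455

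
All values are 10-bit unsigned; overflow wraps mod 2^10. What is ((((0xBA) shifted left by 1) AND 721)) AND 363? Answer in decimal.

64

0xBA = 0010111010
→ shifted left by 1 (mod 2^10) → 0101110100 = 372
721 = 1011010001
→ AND → 0001010000 = 80
363 = 0101101011
→ AND → 0001000000 = 64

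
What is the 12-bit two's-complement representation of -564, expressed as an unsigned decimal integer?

564 in 12 bits: 001000110100
Invert: 110111001011
Add 1:  110111001100 = 3532
(Check: 2^12 - 564 = 4096 - 564 = 3532.)

3532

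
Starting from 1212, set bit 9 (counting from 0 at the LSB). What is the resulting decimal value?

x = 10010111100
bit 9 is currently 0; set it via x | (1 << 9) = x | 512
→ 11010111100 = 1724

1724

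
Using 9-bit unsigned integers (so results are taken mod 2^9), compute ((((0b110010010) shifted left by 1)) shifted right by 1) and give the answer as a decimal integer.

146

0b110010010 = 110010010
→ shifted left by 1 (mod 2^9) → 100100100 = 292
→ shifted right by 1 → 010010010 = 146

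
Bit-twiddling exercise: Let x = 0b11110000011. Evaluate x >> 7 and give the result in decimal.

x = 11110000011
shift right by 7 → 00000001111 = 15
(equivalently, floor(1923 / 128))

15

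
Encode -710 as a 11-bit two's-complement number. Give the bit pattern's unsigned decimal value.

1338

710 in 11 bits: 01011000110
Invert: 10100111001
Add 1:  10100111010 = 1338
(Check: 2^11 - 710 = 2048 - 710 = 1338.)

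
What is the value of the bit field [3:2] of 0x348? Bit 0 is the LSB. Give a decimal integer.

v = 001101001000
Shift right by 2: 0011010010
Mask low 2 bits: 10 = 2

2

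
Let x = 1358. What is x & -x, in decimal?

x = 10101001110 = 1358
-x (two's complement) = …01010110010
AND   = 00000000010 = 2
(x & -x isolates the lowest set bit of x.)

2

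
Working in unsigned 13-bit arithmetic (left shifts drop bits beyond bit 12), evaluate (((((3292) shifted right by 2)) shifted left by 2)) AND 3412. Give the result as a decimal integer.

3292 = 0110011011100
→ shifted right by 2 → 0001100110111 = 823
→ shifted left by 2 (mod 2^13) → 0110011011100 = 3292
3412 = 0110101010100
→ AND → 0110001010100 = 3156

3156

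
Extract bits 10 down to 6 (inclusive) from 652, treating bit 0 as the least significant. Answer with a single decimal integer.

10

v = 001010001100
Shift right by 6: 001010
Mask low 5 bits: 01010 = 10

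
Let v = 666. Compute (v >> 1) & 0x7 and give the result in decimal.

5

v = 01010011010
Shift right by 1: 0101001101
Mask low 3 bits: 101 = 5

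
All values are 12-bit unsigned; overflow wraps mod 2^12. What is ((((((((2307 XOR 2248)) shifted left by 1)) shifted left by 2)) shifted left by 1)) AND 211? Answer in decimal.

2307 = 100100000011
2248 = 100011001000
→ XOR → 000111001011 = 459
→ shifted left by 1 (mod 2^12) → 001110010110 = 918
→ shifted left by 2 (mod 2^12) → 111001011000 = 3672
→ shifted left by 1 (mod 2^12) → 110010110000 = 3248
211 = 000011010011
→ AND → 000010010000 = 144

144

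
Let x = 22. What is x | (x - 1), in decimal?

x = 10110 = 22
x - 1 = 10101
OR    = 10111 = 23
(x | (x - 1) sets all bits below the lowest set bit.)

23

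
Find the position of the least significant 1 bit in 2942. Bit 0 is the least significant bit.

2942 = 101101111110
Trailing zeros: 1, so the lowest set bit is bit 1 (value 2).

1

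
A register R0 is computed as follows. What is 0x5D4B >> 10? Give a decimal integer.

0x5D4B = 101110101001011
shift right by 10 → 000000000010111 = 23
(equivalently, floor(23883 / 1024))

23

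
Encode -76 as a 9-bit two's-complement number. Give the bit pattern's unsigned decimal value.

436

76 in 9 bits: 001001100
Invert: 110110011
Add 1:  110110100 = 436
(Check: 2^9 - 76 = 512 - 76 = 436.)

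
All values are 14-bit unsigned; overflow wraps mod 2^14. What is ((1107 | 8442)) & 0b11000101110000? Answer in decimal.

1107 = 00010001010011
8442 = 10000011111010
→ | → 10010011111011 = 9467
0b11000101110000 = 11000101110000
→ & → 10000001110000 = 8304

8304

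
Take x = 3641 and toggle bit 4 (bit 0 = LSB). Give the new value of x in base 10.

x = 111000111001
bit 4 is currently 1; toggle it via x ^ (1 << 4) = x ^ 16
→ 111000101001 = 3625

3625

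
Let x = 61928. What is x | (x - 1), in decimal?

61935

x = 1111000111101000 = 61928
x - 1 = 1111000111100111
OR    = 1111000111101111 = 61935
(x | (x - 1) sets all bits below the lowest set bit.)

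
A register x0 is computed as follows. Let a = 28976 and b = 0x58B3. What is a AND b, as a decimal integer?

20528

28976 = 111000100110000
0x58B3 = 101100010110011
AND → 101000000110000 = 20528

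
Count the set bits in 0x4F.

5

0x4F = 1001111
Count the 1s: 1 + 1 + 1 + 1 + 1 = 5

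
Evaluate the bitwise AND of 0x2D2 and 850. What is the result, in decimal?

594

0x2D2 = 1011010010
850 = 1101010010
AND → 1001010010 = 594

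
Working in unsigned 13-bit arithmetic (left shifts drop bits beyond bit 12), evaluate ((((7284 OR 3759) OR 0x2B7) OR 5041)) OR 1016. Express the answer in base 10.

8191

7284 = 1110001110100
3759 = 0111010101111
→ OR → 1111011111111 = 7935
0x2B7 = 0001010110111
→ OR → 1111011111111 = 7935
5041 = 1001110110001
→ OR → 1111111111111 = 8191
1016 = 0001111111000
→ OR → 1111111111111 = 8191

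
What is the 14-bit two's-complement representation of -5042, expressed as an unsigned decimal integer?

11342

5042 in 14 bits: 01001110110010
Invert: 10110001001101
Add 1:  10110001001110 = 11342
(Check: 2^14 - 5042 = 16384 - 5042 = 11342.)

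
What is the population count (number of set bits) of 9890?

6

9890 = 10011010100010
Count the 1s: 1 + 1 + 1 + 1 + 1 + 1 = 6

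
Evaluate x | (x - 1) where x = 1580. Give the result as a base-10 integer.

x = 11000101100 = 1580
x - 1 = 11000101011
OR    = 11000101111 = 1583
(x | (x - 1) sets all bits below the lowest set bit.)

1583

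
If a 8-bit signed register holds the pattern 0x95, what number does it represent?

-107

pattern = 10010101 (MSB is 1 ⇒ negative)
Invert: 01101010, add 1 → 01101011 = 107, so the value is -107.
(Equivalently: 149 - 2^8 = 149 - 256 = -107.)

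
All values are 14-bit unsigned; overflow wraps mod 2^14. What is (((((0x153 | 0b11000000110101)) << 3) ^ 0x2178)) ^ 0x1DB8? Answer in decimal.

0x153 = 00000101010011
0b11000000110101 = 11000000110101
→ | → 11000101110111 = 12663
→ << 3 (mod 2^14) → 00101110111000 = 3000
0x2178 = 10000101111000
→ ^ → 10101011000000 = 10944
0x1DB8 = 01110110111000
→ ^ → 11011101111000 = 14200

14200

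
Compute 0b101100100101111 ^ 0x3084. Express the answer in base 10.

27051

a = 101100100101111
0x3084 = 011000010000100
XOR → 110100110101011 = 27051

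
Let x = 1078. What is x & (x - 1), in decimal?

x = 10000110110 = 1078
x - 1 = 10000110101
AND   = 10000110100 = 1076
(x & (x - 1) clears the lowest set bit of x.)

1076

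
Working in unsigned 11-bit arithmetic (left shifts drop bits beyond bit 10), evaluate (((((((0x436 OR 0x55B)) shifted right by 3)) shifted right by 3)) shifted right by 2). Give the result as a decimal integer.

5

0x436 = 10000110110
0x55B = 10101011011
→ OR → 10101111111 = 1407
→ shifted right by 3 → 00010101111 = 175
→ shifted right by 3 → 00000010101 = 21
→ shifted right by 2 → 00000000101 = 5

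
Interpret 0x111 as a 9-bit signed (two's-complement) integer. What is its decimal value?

pattern = 100010001 (MSB is 1 ⇒ negative)
Invert: 011101110, add 1 → 011101111 = 239, so the value is -239.
(Equivalently: 273 - 2^9 = 273 - 512 = -239.)

-239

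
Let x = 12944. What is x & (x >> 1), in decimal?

x = 11001010010000 = 12944
x>>1 = 01100101001000
AND  = 01000000000000 = 4096
(x & (x >> 1) has a 1 wherever x has two consecutive 1 bits.)

4096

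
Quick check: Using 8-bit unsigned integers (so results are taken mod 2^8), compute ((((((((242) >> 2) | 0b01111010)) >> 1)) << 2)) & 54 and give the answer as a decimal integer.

242 = 11110010
→ >> 2 → 00111100 = 60
0b01111010 = 01111010
→ | → 01111110 = 126
→ >> 1 → 00111111 = 63
→ << 2 (mod 2^8) → 11111100 = 252
54 = 00110110
→ & → 00110100 = 52

52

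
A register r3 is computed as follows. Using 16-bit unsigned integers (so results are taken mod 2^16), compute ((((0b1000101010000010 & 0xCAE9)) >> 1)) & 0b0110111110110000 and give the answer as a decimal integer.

0b1000101010000010 = 1000101010000010
0xCAE9 = 1100101011101001
→ & → 1000101010000000 = 35456
→ >> 1 → 0100010101000000 = 17728
0b0110111110110000 = 0110111110110000
→ & → 0100010100000000 = 17664

17664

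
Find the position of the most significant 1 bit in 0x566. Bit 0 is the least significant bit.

0x566 = 10101100110
The topmost 1 is at position 10 (since 2^10 = 1024 ≤ 1382 < 2048).

10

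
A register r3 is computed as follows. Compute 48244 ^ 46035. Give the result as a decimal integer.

48244 = 1011110001110100
46035 = 1011001111010011
XOR → 0000111110100111 = 4007

4007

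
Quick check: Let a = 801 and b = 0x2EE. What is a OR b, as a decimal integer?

801 = 1100100001
0x2EE = 1011101110
 OR → 1111101111 = 1007

1007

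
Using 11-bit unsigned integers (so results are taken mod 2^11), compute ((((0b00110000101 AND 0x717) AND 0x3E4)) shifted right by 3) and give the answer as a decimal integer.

32

0b00110000101 = 00110000101
0x717 = 11100010111
→ AND → 00100000101 = 261
0x3E4 = 01111100100
→ AND → 00100000100 = 260
→ shifted right by 3 → 00000100000 = 32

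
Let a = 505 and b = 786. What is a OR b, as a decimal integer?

1019

505 = 0111111001
786 = 1100010010
 OR → 1111111011 = 1019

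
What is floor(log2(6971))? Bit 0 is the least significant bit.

12

6971 = 1101100111011
The topmost 1 is at position 12 (since 2^12 = 4096 ≤ 6971 < 8192).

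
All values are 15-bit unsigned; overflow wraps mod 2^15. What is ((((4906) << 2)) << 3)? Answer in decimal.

25920

4906 = 001001100101010
→ << 2 (mod 2^15) → 100110010101000 = 19624
→ << 3 (mod 2^15) → 110010101000000 = 25920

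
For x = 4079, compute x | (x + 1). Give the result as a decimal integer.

4095

x = 111111101111 = 4079
x + 1 = 111111110000
OR    = 111111111111 = 4095
(x | (x + 1) sets the lowest cleared bit.)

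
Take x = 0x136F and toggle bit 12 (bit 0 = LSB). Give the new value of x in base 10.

879

x = 1001101101111
bit 12 is currently 1; toggle it via x ^ (1 << 12) = x ^ 4096
→ 0001101101111 = 879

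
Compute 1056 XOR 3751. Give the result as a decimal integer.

2695

1056 = 010000100000
3751 = 111010100111
XOR → 101010000111 = 2695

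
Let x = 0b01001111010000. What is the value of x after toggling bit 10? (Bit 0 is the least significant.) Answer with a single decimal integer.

x = 01001111010000
bit 10 is currently 0; toggle it via x ^ (1 << 10) = x ^ 1024
→ 01011111010000 = 6096

6096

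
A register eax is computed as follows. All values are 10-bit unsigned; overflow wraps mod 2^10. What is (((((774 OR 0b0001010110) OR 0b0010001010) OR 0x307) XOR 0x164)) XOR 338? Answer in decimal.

1001

774 = 1100000110
0b0001010110 = 0001010110
→ OR → 1101010110 = 854
0b0010001010 = 0010001010
→ OR → 1111011110 = 990
0x307 = 1100000111
→ OR → 1111011111 = 991
0x164 = 0101100100
→ XOR → 1010111011 = 699
338 = 0101010010
→ XOR → 1111101001 = 1001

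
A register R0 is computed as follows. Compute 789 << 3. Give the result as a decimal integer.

789 = 0001100010101
shift left by 3 → 1100010101000 = 6312
(equivalently, 789 × 2^3 = 789 × 8)

6312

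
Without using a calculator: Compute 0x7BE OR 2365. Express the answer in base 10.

4031

0x7BE = 011110111110
2365 = 100100111101
 OR → 111110111111 = 4031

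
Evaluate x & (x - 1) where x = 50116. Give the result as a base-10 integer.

50112

x = 1100001111000100 = 50116
x - 1 = 1100001111000011
AND   = 1100001111000000 = 50112
(x & (x - 1) clears the lowest set bit of x.)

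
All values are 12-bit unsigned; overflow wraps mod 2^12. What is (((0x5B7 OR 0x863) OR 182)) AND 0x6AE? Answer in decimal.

0x5B7 = 010110110111
0x863 = 100001100011
→ OR → 110111110111 = 3575
182 = 000010110110
→ OR → 110111110111 = 3575
0x6AE = 011010101110
→ AND → 010010100110 = 1190

1190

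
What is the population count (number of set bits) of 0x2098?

0x2098 = 10000010011000
Count the 1s: 1 + 1 + 1 + 1 = 4

4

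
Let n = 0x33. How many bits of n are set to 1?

0x33 = 110011
Count the 1s: 1 + 1 + 1 + 1 = 4

4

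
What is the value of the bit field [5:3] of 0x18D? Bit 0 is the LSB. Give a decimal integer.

v = 0110001101
Shift right by 3: 0110001
Mask low 3 bits: 001 = 1

1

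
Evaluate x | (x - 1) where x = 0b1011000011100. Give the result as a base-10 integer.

x = 1011000011100 = 5660
x - 1 = 1011000011011
OR    = 1011000011111 = 5663
(x | (x - 1) sets all bits below the lowest set bit.)

5663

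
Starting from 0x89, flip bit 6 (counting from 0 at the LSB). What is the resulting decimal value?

201

x = 10001001
bit 6 is currently 0; toggle it via x ^ (1 << 6) = x ^ 64
→ 11001001 = 201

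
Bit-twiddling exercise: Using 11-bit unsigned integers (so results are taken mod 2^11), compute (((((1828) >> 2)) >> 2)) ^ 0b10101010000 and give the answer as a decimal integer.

1828 = 11100100100
→ >> 2 → 00111001001 = 457
→ >> 2 → 00001110010 = 114
0b10101010000 = 10101010000
→ ^ → 10100100010 = 1314

1314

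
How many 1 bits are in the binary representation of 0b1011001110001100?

8

n = 1011001110001100
Count the 1s: 1 + 1 + 1 + 1 + 1 + 1 + 1 + 1 = 8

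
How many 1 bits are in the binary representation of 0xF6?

6

0xF6 = 11110110
Count the 1s: 1 + 1 + 1 + 1 + 1 + 1 = 6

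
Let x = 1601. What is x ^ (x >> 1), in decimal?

1377

x = 11001000001 = 1601
x>>1 = 01100100000
XOR  = 10101100001 = 1377
(x ^ (x >> 1) gives the standard binary-reflected Gray code of x.)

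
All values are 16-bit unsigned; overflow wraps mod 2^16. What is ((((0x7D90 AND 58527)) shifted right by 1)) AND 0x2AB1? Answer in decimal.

0x7D90 = 0111110110010000
58527 = 1110010010011111
→ AND → 0110010010010000 = 25744
→ shifted right by 1 → 0011001001001000 = 12872
0x2AB1 = 0010101010110001
→ AND → 0010001000000000 = 8704

8704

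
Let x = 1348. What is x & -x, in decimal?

4

x = 10101000100 = 1348
-x (two's complement) = …01010111100
AND   = 00000000100 = 4
(x & -x isolates the lowest set bit of x.)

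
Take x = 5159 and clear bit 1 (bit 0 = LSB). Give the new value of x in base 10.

x = 1010000100111
bit 1 is currently 1; clear it via x & ~(1 << 1) = x & ~2
→ 1010000100101 = 5157

5157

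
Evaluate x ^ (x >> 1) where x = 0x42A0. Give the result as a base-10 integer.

25584

x = 100001010100000 = 17056
x>>1 = 010000101010000
XOR  = 110001111110000 = 25584
(x ^ (x >> 1) gives the standard binary-reflected Gray code of x.)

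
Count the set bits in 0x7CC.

7

0x7CC = 11111001100
Count the 1s: 1 + 1 + 1 + 1 + 1 + 1 + 1 = 7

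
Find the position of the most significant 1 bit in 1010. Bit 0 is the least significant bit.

1010 = 1111110010
The topmost 1 is at position 9 (since 2^9 = 512 ≤ 1010 < 1024).

9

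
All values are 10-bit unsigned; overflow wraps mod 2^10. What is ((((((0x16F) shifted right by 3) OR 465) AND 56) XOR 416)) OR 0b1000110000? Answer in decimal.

0x16F = 0101101111
→ shifted right by 3 → 0000101101 = 45
465 = 0111010001
→ OR → 0111111101 = 509
56 = 0000111000
→ AND → 0000111000 = 56
416 = 0110100000
→ XOR → 0110011000 = 408
0b1000110000 = 1000110000
→ OR → 1110111000 = 952

952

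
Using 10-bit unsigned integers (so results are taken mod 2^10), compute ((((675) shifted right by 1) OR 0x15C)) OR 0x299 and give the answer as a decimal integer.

989

675 = 1010100011
→ shifted right by 1 → 0101010001 = 337
0x15C = 0101011100
→ OR → 0101011101 = 349
0x299 = 1010011001
→ OR → 1111011101 = 989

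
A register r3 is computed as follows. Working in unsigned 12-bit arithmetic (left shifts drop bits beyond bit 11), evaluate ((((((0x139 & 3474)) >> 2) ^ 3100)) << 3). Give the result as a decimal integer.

704

0x139 = 000100111001
3474 = 110110010010
→ & → 000100010000 = 272
→ >> 2 → 000001000100 = 68
3100 = 110000011100
→ ^ → 110001011000 = 3160
→ << 3 (mod 2^12) → 001011000000 = 704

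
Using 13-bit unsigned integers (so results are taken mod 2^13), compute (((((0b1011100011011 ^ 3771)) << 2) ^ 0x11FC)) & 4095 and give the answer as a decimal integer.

1916

0b1011100011011 = 1011100011011
3771 = 0111010111011
→ ^ → 1100110100000 = 6560
→ << 2 (mod 2^13) → 0011010000000 = 1664
0x11FC = 1000111111100
→ ^ → 1011101111100 = 6012
4095 = 0111111111111
→ & → 0011101111100 = 1916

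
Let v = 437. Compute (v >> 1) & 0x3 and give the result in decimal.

2

v = 110110101
Shift right by 1: 11011010
Mask low 2 bits: 10 = 2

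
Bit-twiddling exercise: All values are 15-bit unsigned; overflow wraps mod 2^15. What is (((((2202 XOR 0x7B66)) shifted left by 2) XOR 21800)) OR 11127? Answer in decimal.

15359

2202 = 000100010011010
0x7B66 = 111101101100110
→ XOR → 111001111111100 = 29692
→ shifted left by 2 (mod 2^15) → 100111111110000 = 20464
21800 = 101010100101000
→ XOR → 001101011011000 = 6872
11127 = 010101101110111
→ OR → 011101111111111 = 15359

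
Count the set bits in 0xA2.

3

0xA2 = 10100010
Count the 1s: 1 + 1 + 1 = 3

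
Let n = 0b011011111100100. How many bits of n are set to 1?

n = 11011111100100
Count the 1s: 1 + 1 + 1 + 1 + 1 + 1 + 1 + 1 + 1 = 9

9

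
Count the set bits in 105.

105 = 1101001
Count the 1s: 1 + 1 + 1 + 1 = 4

4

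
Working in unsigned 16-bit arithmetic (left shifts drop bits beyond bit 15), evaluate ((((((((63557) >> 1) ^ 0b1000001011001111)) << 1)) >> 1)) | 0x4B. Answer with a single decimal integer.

63557 = 1111100001000101
→ >> 1 → 0111110000100010 = 31778
0b1000001011001111 = 1000001011001111
→ ^ → 1111111011101101 = 65261
→ << 1 (mod 2^16) → 1111110111011010 = 64986
→ >> 1 → 0111111011101101 = 32493
0x4B = 0000000001001011
→ | → 0111111011101111 = 32495

32495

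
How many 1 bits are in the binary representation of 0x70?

0x70 = 1110000
Count the 1s: 1 + 1 + 1 = 3

3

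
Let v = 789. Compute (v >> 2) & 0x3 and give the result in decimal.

v = 01100010101
Shift right by 2: 011000101
Mask low 2 bits: 01 = 1

1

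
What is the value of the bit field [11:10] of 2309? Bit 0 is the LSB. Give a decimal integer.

2

v = 0100100000101
Shift right by 10: 010
Mask low 2 bits: 10 = 2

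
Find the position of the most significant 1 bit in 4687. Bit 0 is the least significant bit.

4687 = 1001001001111
The topmost 1 is at position 12 (since 2^12 = 4096 ≤ 4687 < 8192).

12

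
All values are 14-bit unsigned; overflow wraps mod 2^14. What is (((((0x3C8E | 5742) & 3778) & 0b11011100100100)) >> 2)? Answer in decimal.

384

0x3C8E = 11110010001110
5742 = 01011001101110
→ | → 11111011101110 = 16110
3778 = 00111011000010
→ & → 00111011000010 = 3778
0b11011100100100 = 11011100100100
→ & → 00011000000000 = 1536
→ >> 2 → 00000110000000 = 384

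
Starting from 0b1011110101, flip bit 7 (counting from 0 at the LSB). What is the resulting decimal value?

629

x = 1011110101
bit 7 is currently 1; toggle it via x ^ (1 << 7) = x ^ 128
→ 1001110101 = 629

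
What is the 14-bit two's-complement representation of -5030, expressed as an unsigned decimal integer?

5030 in 14 bits: 01001110100110
Invert: 10110001011001
Add 1:  10110001011010 = 11354
(Check: 2^14 - 5030 = 16384 - 5030 = 11354.)

11354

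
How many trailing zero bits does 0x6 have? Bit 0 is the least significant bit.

0x6 = 110
Trailing zeros: 1, so the lowest set bit is bit 1 (value 2).

1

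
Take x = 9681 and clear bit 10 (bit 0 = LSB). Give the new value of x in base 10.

x = 010010111010001
bit 10 is currently 1; clear it via x & ~(1 << 10) = x & ~1024
→ 010000111010001 = 8657

8657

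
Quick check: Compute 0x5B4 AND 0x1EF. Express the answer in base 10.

420

0x5B4 = 10110110100
0x1EF = 00111101111
AND → 00110100100 = 420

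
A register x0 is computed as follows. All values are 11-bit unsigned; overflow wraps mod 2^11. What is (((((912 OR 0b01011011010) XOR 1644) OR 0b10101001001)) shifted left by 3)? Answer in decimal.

912 = 01110010000
0b01011011010 = 01011011010
→ OR → 01111011010 = 986
1644 = 11001101100
→ XOR → 10110110110 = 1462
0b10101001001 = 10101001001
→ OR → 10111111111 = 1535
→ shifted left by 3 (mod 2^11) → 11111111000 = 2040

2040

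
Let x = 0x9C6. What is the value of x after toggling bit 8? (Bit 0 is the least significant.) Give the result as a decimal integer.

x = 100111000110
bit 8 is currently 1; toggle it via x ^ (1 << 8) = x ^ 256
→ 100011000110 = 2246

2246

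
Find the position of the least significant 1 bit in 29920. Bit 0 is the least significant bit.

5

29920 = 111010011100000
Trailing zeros: 5, so the lowest set bit is bit 5 (value 32).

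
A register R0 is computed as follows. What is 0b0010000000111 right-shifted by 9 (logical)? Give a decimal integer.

2

x = 10000000111
shift right by 9 → 00000000010 = 2
(equivalently, floor(1031 / 512))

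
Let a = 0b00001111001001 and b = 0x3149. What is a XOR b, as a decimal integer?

12928

a = 00001111001001
0x3149 = 11000101001001
XOR → 11001010000000 = 12928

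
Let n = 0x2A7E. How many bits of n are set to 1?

9

0x2A7E = 10101001111110
Count the 1s: 1 + 1 + 1 + 1 + 1 + 1 + 1 + 1 + 1 = 9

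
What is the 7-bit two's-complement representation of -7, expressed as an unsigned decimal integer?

121

7 in 7 bits: 0000111
Invert: 1111000
Add 1:  1111001 = 121
(Check: 2^7 - 7 = 128 - 7 = 121.)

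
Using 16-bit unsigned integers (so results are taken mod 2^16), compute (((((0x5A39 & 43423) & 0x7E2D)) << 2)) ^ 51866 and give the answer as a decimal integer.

60094

0x5A39 = 0101101000111001
43423 = 1010100110011111
→ & → 0000100000011001 = 2073
0x7E2D = 0111111000101101
→ & → 0000100000001001 = 2057
→ << 2 (mod 2^16) → 0010000000100100 = 8228
51866 = 1100101010011010
→ ^ → 1110101010111110 = 60094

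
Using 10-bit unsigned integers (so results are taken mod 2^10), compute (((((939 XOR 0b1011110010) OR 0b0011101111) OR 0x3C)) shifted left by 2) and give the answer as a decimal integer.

939 = 1110101011
0b1011110010 = 1011110010
→ XOR → 0101011001 = 345
0b0011101111 = 0011101111
→ OR → 0111111111 = 511
0x3C = 0000111100
→ OR → 0111111111 = 511
→ shifted left by 2 (mod 2^10) → 1111111100 = 1020

1020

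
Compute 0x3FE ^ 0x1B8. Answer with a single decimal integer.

0x3FE = 1111111110
0x1B8 = 0110111000
XOR → 1001000110 = 582

582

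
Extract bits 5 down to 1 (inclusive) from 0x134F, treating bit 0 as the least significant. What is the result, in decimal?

v = 1001101001111
Shift right by 1: 100110100111
Mask low 5 bits: 00111 = 7

7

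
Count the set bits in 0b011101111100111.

11

n = 11101111100111
Count the 1s: 1 + 1 + 1 + 1 + 1 + 1 + 1 + 1 + 1 + 1 + 1 = 11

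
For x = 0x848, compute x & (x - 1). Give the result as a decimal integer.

2112

x = 100001001000 = 2120
x - 1 = 100001000111
AND   = 100001000000 = 2112
(x & (x - 1) clears the lowest set bit of x.)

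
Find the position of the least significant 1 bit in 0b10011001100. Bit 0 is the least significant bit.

0b10011001100 = 10011001100
Trailing zeros: 2, so the lowest set bit is bit 2 (value 4).

2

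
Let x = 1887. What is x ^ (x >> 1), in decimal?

x = 11101011111 = 1887
x>>1 = 01110101111
XOR  = 10011110000 = 1264
(x ^ (x >> 1) gives the standard binary-reflected Gray code of x.)

1264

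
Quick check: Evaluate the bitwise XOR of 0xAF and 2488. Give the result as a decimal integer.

2327

0xAF = 000010101111
2488 = 100110111000
XOR → 100100010111 = 2327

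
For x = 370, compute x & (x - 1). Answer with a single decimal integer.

x = 101110010 = 370
x - 1 = 101110001
AND   = 101110000 = 368
(x & (x - 1) clears the lowest set bit of x.)

368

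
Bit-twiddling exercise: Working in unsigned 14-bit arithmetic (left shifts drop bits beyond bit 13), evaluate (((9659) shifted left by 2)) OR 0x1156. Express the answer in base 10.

9659 = 10010110111011
→ shifted left by 2 (mod 2^14) → 01011011101100 = 5868
0x1156 = 01000101010110
→ OR → 01011111111110 = 6142

6142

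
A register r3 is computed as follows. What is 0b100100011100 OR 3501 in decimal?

3517

a = 100100011100
3501 = 110110101101
 OR → 110110111101 = 3517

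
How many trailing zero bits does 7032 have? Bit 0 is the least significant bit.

3

7032 = 1101101111000
Trailing zeros: 3, so the lowest set bit is bit 3 (value 8).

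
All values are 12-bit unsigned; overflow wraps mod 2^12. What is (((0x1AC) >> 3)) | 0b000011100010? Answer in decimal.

247

0x1AC = 000110101100
→ >> 3 → 000000110101 = 53
0b000011100010 = 000011100010
→ | → 000011110111 = 247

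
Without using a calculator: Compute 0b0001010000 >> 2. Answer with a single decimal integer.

20

x = 1010000
shift right by 2 → 0010100 = 20
(equivalently, floor(80 / 4))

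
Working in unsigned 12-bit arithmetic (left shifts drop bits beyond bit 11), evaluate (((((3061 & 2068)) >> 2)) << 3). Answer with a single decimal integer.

3061 = 101111110101
2068 = 100000010100
→ & → 100000010100 = 2068
→ >> 2 → 001000000101 = 517
→ << 3 (mod 2^12) → 000000101000 = 40

40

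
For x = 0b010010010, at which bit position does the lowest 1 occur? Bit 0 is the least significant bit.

1

0b010010010 = 10010010
Trailing zeros: 1, so the lowest set bit is bit 1 (value 2).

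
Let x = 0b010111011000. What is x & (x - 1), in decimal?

1488

x = 10111011000 = 1496
x - 1 = 10111010111
AND   = 10111010000 = 1488
(x & (x - 1) clears the lowest set bit of x.)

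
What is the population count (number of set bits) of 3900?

8

3900 = 111100111100
Count the 1s: 1 + 1 + 1 + 1 + 1 + 1 + 1 + 1 = 8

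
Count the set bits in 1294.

1294 = 10100001110
Count the 1s: 1 + 1 + 1 + 1 + 1 = 5

5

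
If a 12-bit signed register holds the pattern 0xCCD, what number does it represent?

-819

pattern = 110011001101 (MSB is 1 ⇒ negative)
Invert: 001100110010, add 1 → 001100110011 = 819, so the value is -819.
(Equivalently: 3277 - 2^12 = 3277 - 4096 = -819.)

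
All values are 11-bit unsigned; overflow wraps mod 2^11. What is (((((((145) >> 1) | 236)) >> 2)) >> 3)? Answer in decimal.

145 = 00010010001
→ >> 1 → 00001001000 = 72
236 = 00011101100
→ | → 00011101100 = 236
→ >> 2 → 00000111011 = 59
→ >> 3 → 00000000111 = 7

7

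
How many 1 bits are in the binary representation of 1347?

1347 = 10101000011
Count the 1s: 1 + 1 + 1 + 1 + 1 = 5

5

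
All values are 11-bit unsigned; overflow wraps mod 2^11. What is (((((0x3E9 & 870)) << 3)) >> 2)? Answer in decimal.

192

0x3E9 = 01111101001
870 = 01101100110
→ & → 01101100000 = 864
→ << 3 (mod 2^11) → 01100000000 = 768
→ >> 2 → 00011000000 = 192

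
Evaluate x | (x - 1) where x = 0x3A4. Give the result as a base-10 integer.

x = 1110100100 = 932
x - 1 = 1110100011
OR    = 1110100111 = 935
(x | (x - 1) sets all bits below the lowest set bit.)

935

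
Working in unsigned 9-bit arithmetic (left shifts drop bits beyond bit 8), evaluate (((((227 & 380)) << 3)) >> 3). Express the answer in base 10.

227 = 011100011
380 = 101111100
→ & → 001100000 = 96
→ << 3 (mod 2^9) → 100000000 = 256
→ >> 3 → 000100000 = 32

32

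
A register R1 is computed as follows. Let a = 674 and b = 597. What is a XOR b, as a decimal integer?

674 = 1010100010
597 = 1001010101
XOR → 0011110111 = 247

247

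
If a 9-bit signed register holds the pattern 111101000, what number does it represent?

pattern = 111101000 (MSB is 1 ⇒ negative)
Invert: 000010111, add 1 → 000011000 = 24, so the value is -24.
(Equivalently: 488 - 2^9 = 488 - 512 = -24.)

-24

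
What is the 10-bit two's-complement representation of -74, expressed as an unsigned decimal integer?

950

74 in 10 bits: 0001001010
Invert: 1110110101
Add 1:  1110110110 = 950
(Check: 2^10 - 74 = 1024 - 74 = 950.)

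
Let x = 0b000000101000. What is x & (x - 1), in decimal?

x = 101000 = 40
x - 1 = 100111
AND   = 100000 = 32
(x & (x - 1) clears the lowest set bit of x.)

32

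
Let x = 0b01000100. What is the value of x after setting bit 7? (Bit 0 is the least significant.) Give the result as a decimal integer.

x = 01000100
bit 7 is currently 0; set it via x | (1 << 7) = x | 128
→ 11000100 = 196

196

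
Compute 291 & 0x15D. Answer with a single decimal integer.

257

291 = 100100011
0x15D = 101011101
AND → 100000001 = 257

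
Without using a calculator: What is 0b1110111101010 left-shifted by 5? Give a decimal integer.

245056

x = 000001110111101010
shift left by 5 → 111011110101000000 = 245056
(equivalently, 7658 × 2^5 = 7658 × 32)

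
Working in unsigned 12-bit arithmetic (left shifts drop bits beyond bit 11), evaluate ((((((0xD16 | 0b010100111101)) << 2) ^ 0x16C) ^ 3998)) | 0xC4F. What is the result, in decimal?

0xD16 = 110100010110
0b010100111101 = 010100111101
→ | → 110100111111 = 3391
→ << 2 (mod 2^12) → 010011111100 = 1276
0x16C = 000101101100
→ ^ → 010110010000 = 1424
3998 = 111110011110
→ ^ → 101000001110 = 2574
0xC4F = 110001001111
→ | → 111001001111 = 3663

3663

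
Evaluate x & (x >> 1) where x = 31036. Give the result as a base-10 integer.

x = 111100100111100 = 31036
x>>1 = 011110010011110
AND  = 011100000011100 = 14364
(x & (x >> 1) has a 1 wherever x has two consecutive 1 bits.)

14364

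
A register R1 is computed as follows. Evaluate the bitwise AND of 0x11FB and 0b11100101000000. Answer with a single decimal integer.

0x11FB = 01000111111011
b = 11100101000000
AND → 01000101000000 = 4416

4416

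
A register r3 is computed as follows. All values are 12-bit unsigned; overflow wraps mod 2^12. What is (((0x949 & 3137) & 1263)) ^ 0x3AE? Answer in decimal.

0x949 = 100101001001
3137 = 110001000001
→ & → 100001000001 = 2113
1263 = 010011101111
→ & → 000001000001 = 65
0x3AE = 001110101110
→ ^ → 001111101111 = 1007

1007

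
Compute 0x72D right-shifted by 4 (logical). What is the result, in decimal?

0x72D = 11100101101
shift right by 4 → 00001110010 = 114
(equivalently, floor(1837 / 16))

114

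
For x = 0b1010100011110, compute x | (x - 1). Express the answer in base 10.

x = 1010100011110 = 5406
x - 1 = 1010100011101
OR    = 1010100011111 = 5407
(x | (x - 1) sets all bits below the lowest set bit.)

5407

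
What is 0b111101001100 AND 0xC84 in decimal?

a = 111101001100
0xC84 = 110010000100
AND → 110000000100 = 3076

3076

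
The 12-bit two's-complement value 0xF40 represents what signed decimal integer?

-192

pattern = 111101000000 (MSB is 1 ⇒ negative)
Invert: 000010111111, add 1 → 000011000000 = 192, so the value is -192.
(Equivalently: 3904 - 2^12 = 3904 - 4096 = -192.)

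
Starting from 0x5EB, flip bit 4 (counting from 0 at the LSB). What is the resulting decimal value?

1531

x = 010111101011
bit 4 is currently 0; toggle it via x ^ (1 << 4) = x ^ 16
→ 010111111011 = 1531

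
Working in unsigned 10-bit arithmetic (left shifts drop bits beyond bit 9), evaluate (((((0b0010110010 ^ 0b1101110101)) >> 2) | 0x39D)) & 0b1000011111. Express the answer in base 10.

0b0010110010 = 0010110010
0b1101110101 = 1101110101
→ ^ → 1111000111 = 967
→ >> 2 → 0011110001 = 241
0x39D = 1110011101
→ | → 1111111101 = 1021
0b1000011111 = 1000011111
→ & → 1000011101 = 541

541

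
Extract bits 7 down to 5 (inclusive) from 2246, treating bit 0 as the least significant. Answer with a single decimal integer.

v = 100011000110
Shift right by 5: 1000110
Mask low 3 bits: 110 = 6

6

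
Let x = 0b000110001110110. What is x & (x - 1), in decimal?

3188

x = 110001110110 = 3190
x - 1 = 110001110101
AND   = 110001110100 = 3188
(x & (x - 1) clears the lowest set bit of x.)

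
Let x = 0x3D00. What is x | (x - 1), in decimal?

x = 11110100000000 = 15616
x - 1 = 11110011111111
OR    = 11110111111111 = 15871
(x | (x - 1) sets all bits below the lowest set bit.)

15871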